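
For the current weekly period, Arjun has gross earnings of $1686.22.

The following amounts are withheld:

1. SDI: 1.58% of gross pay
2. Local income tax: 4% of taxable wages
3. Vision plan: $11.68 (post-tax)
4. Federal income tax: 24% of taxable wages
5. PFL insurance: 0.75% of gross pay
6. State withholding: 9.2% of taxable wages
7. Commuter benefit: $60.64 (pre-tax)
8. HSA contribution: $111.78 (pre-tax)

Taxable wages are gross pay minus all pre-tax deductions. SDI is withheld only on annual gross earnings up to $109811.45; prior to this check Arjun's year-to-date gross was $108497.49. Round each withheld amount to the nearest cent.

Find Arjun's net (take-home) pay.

$905.58

HSA contribution: $111.78
Commuter benefit: $60.64
Pre-tax total = $111.78 + $60.64 = $172.42
Taxable wages = $1686.22 − $172.42 = $1513.80
Federal income tax: $1513.80 × 0.24 = $363.31
State withholding: $1513.80 × 0.092 = $139.27
Local income tax: $1513.80 × 0.04 = $60.55
PFL insurance: $1686.22 × 0.0075 = $12.65
SDI: only $109811.45 − $108497.49 = $1313.96 of this check is subject → $1313.96 × 0.0158 = $20.76
Vision plan: $11.68
Total deductions = $111.78 + $60.64 + $363.31 + $139.27 + $60.55 + $12.65 + $20.76 + $11.68 = $780.64
Net pay = $1686.22 − $780.64 = $905.58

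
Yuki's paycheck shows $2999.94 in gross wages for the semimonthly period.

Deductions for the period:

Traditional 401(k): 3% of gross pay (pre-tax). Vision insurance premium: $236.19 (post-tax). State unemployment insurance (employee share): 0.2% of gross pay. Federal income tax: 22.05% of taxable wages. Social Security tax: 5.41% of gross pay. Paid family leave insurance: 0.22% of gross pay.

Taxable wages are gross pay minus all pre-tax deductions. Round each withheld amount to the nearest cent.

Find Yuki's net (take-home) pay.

Traditional 401(k): $2999.94 × 0.03 = $90.00
Taxable wages = $2999.94 − $90.00 = $2909.94
Federal income tax: $2909.94 × 0.2205 = $641.64
Paid family leave insurance: $2999.94 × 0.0022 = $6.60
Social Security tax: $2999.94 × 0.0541 = $162.30
State unemployment insurance (employee share): $2999.94 × 0.002 = $6.00
Vision insurance premium: $236.19
Total deductions = $90.00 + $641.64 + $6.60 + $162.30 + $6.00 + $236.19 = $1142.73
Net pay = $2999.94 − $1142.73 = $1857.21

$1857.21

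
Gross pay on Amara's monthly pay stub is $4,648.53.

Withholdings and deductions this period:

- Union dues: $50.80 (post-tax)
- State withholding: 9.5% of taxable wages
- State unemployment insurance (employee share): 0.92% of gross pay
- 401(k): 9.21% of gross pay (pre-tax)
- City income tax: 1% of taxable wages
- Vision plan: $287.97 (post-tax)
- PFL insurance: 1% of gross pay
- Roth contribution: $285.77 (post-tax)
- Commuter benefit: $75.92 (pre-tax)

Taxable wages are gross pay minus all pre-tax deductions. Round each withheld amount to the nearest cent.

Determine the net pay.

$2,995.51

Commuter benefit: $75.92
401(k): $4,648.53 × 0.0921 = $428.13
Pre-tax total = $75.92 + $428.13 = $504.05
Taxable wages = $4,648.53 − $504.05 = $4,144.48
State withholding: $4,144.48 × 0.095 = $393.73
City income tax: $4,144.48 × 0.01 = $41.44
PFL insurance: $4,648.53 × 0.01 = $46.49
State unemployment insurance (employee share): $4,648.53 × 0.0092 = $42.77
Vision plan: $287.97
Roth contribution: $285.77
Union dues: $50.80
Total deductions = $75.92 + $428.13 + $393.73 + $41.44 + $46.49 + $42.77 + $287.97 + $285.77 + $50.80 = $1,653.02
Net pay = $4,648.53 − $1,653.02 = $2,995.51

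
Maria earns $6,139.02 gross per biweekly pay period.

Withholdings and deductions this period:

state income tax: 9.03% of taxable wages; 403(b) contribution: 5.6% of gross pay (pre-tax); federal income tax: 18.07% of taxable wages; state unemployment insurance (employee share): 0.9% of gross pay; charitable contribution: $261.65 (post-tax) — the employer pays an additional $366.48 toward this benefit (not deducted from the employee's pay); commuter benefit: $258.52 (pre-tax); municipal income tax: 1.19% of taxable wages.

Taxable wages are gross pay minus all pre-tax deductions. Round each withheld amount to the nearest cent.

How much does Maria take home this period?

$3,653.48

Commuter benefit: $258.52
403(b) contribution: $6,139.02 × 0.056 = $343.79
Pre-tax total = $258.52 + $343.79 = $602.31
Taxable wages = $6,139.02 − $602.31 = $5,536.71
State income tax: $5,536.71 × 0.0903 = $499.96
Municipal income tax: $5,536.71 × 0.0119 = $65.89
Federal income tax: $5,536.71 × 0.1807 = $1,000.48
State unemployment insurance (employee share): $6,139.02 × 0.009 = $55.25
Charitable contribution: $261.65
(Employer's $366.48 toward charitable contribution is not withheld from the employee.)
Total deductions = $258.52 + $343.79 + $499.96 + $65.89 + $1,000.48 + $55.25 + $261.65 = $2,485.54
Net pay = $6,139.02 − $2,485.54 = $3,653.48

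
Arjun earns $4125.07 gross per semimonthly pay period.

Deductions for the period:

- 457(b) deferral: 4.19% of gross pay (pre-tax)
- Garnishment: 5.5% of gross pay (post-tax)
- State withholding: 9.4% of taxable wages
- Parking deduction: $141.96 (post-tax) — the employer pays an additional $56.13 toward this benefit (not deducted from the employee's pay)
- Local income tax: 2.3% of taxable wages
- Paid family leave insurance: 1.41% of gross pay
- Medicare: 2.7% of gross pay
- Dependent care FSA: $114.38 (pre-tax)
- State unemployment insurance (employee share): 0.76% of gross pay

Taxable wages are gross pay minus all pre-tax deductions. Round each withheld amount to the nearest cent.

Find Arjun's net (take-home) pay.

$2819.09

457(b) deferral: $4125.07 × 0.0419 = $172.84
Dependent care FSA: $114.38
Pre-tax total = $172.84 + $114.38 = $287.22
Taxable wages = $4125.07 − $287.22 = $3837.85
Local income tax: $3837.85 × 0.023 = $88.27
State withholding: $3837.85 × 0.094 = $360.76
Paid family leave insurance: $4125.07 × 0.0141 = $58.16
Medicare: $4125.07 × 0.027 = $111.38
State unemployment insurance (employee share): $4125.07 × 0.0076 = $31.35
Parking deduction: $141.96
Garnishment: $4125.07 × 0.055 = $226.88
(Employer's $56.13 toward parking deduction is not withheld from the employee.)
Total deductions = $172.84 + $114.38 + $88.27 + $360.76 + $58.16 + $111.38 + $31.35 + $141.96 + $226.88 = $1305.98
Net pay = $4125.07 − $1305.98 = $2819.09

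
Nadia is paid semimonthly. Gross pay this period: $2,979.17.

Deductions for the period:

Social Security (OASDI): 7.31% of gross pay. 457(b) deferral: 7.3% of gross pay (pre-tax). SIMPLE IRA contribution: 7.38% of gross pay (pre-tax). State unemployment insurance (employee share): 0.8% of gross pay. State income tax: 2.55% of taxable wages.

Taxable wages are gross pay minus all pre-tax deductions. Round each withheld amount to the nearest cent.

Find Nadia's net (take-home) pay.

$2,235.40

SIMPLE IRA contribution: $2,979.17 × 0.0738 = $219.86
457(b) deferral: $2,979.17 × 0.073 = $217.48
Pre-tax total = $219.86 + $217.48 = $437.34
Taxable wages = $2,979.17 − $437.34 = $2,541.83
State income tax: $2,541.83 × 0.0255 = $64.82
Social Security (OASDI): $2,979.17 × 0.0731 = $217.78
State unemployment insurance (employee share): $2,979.17 × 0.008 = $23.83
Total deductions = $219.86 + $217.48 + $64.82 + $217.78 + $23.83 = $743.77
Net pay = $2,979.17 − $743.77 = $2,235.40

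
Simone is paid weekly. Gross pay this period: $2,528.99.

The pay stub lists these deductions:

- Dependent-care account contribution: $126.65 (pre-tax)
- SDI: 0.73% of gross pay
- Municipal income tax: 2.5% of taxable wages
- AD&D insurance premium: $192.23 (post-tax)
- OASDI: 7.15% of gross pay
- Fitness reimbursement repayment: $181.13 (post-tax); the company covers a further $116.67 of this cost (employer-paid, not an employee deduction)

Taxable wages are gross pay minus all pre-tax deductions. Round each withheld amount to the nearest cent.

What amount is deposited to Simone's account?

$1,769.64

Dependent-care account contribution: $126.65
Taxable wages = $2,528.99 − $126.65 = $2,402.34
Municipal income tax: $2,402.34 × 0.025 = $60.06
SDI: $2,528.99 × 0.0073 = $18.46
OASDI: $2,528.99 × 0.0715 = $180.82
AD&D insurance premium: $192.23
Fitness reimbursement repayment: $181.13
(Employer's $116.67 toward fitness reimbursement repayment is not withheld from the employee.)
Total deductions = $126.65 + $60.06 + $18.46 + $180.82 + $192.23 + $181.13 = $759.35
Net pay = $2,528.99 − $759.35 = $1,769.64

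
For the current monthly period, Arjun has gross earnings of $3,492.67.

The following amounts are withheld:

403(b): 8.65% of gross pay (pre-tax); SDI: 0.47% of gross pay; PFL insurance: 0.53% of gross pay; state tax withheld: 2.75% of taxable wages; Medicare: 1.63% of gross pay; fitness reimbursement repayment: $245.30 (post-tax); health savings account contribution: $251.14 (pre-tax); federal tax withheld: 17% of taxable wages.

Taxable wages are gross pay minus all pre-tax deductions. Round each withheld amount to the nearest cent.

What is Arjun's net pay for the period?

Health savings account contribution: $251.14
403(b): $3,492.67 × 0.0865 = $302.12
Pre-tax total = $251.14 + $302.12 = $553.26
Taxable wages = $3,492.67 − $553.26 = $2,939.41
Federal tax withheld: $2,939.41 × 0.17 = $499.70
State tax withheld: $2,939.41 × 0.0275 = $80.83
PFL insurance: $3,492.67 × 0.0053 = $18.51
Medicare: $3,492.67 × 0.0163 = $56.93
SDI: $3,492.67 × 0.0047 = $16.42
Fitness reimbursement repayment: $245.30
Total deductions = $251.14 + $302.12 + $499.70 + $80.83 + $18.51 + $56.93 + $16.42 + $245.30 = $1,470.95
Net pay = $3,492.67 − $1,470.95 = $2,021.72

$2,021.72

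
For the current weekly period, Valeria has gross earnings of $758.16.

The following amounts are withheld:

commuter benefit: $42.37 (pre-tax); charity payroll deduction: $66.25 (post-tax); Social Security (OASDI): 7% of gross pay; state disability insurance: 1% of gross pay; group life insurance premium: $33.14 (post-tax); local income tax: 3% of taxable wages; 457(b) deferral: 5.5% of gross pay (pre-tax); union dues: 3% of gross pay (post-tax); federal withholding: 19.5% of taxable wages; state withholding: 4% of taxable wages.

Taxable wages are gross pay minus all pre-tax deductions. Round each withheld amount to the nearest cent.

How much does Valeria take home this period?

$312.68

Commuter benefit: $42.37
457(b) deferral: $758.16 × 0.055 = $41.70
Pre-tax total = $42.37 + $41.70 = $84.07
Taxable wages = $758.16 − $84.07 = $674.09
Federal withholding: $674.09 × 0.195 = $131.45
State withholding: $674.09 × 0.04 = $26.96
Local income tax: $674.09 × 0.03 = $20.22
Social Security (OASDI): $758.16 × 0.07 = $53.07
State disability insurance: $758.16 × 0.01 = $7.58
Union dues: $758.16 × 0.03 = $22.74
Charity payroll deduction: $66.25
Group life insurance premium: $33.14
Total deductions = $42.37 + $41.70 + $131.45 + $26.96 + $20.22 + $53.07 + $7.58 + $22.74 + $66.25 + $33.14 = $445.48
Net pay = $758.16 − $445.48 = $312.68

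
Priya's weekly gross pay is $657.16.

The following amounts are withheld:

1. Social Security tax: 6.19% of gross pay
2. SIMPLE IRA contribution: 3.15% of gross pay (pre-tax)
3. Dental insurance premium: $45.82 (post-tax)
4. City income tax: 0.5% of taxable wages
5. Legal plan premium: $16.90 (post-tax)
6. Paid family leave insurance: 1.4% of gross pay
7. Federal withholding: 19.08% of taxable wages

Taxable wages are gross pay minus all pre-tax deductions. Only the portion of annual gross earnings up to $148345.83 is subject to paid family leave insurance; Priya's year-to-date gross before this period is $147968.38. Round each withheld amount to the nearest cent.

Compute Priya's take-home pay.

SIMPLE IRA contribution: $657.16 × 0.0315 = $20.70
Taxable wages = $657.16 − $20.70 = $636.46
Federal withholding: $636.46 × 0.1908 = $121.44
City income tax: $636.46 × 0.005 = $3.18
Social Security tax: $657.16 × 0.0619 = $40.68
Paid family leave insurance: only $148345.83 − $147968.38 = $377.45 of this check is subject → $377.45 × 0.014 = $5.28
Legal plan premium: $16.90
Dental insurance premium: $45.82
Total deductions = $20.70 + $121.44 + $3.18 + $40.68 + $5.28 + $16.90 + $45.82 = $254.00
Net pay = $657.16 − $254.00 = $403.16

$403.16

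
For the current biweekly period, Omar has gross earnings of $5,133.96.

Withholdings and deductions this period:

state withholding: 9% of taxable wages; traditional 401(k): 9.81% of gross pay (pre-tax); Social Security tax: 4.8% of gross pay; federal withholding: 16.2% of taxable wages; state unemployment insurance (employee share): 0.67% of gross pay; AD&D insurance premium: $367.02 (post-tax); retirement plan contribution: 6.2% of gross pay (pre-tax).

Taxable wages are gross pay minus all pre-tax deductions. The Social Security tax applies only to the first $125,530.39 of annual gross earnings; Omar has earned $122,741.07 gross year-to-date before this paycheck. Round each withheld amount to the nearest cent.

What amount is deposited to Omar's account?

$2,690.07

Traditional 401(k): $5,133.96 × 0.0981 = $503.64
Retirement plan contribution: $5,133.96 × 0.062 = $318.31
Pre-tax total = $503.64 + $318.31 = $821.95
Taxable wages = $5,133.96 − $821.95 = $4,312.01
Federal withholding: $4,312.01 × 0.162 = $698.55
State withholding: $4,312.01 × 0.09 = $388.08
Social Security tax: only $125,530.39 − $122,741.07 = $2,789.32 of this check is subject → $2,789.32 × 0.048 = $133.89
State unemployment insurance (employee share): $5,133.96 × 0.0067 = $34.40
AD&D insurance premium: $367.02
Total deductions = $503.64 + $318.31 + $698.55 + $388.08 + $133.89 + $34.40 + $367.02 = $2,443.89
Net pay = $5,133.96 − $2,443.89 = $2,690.07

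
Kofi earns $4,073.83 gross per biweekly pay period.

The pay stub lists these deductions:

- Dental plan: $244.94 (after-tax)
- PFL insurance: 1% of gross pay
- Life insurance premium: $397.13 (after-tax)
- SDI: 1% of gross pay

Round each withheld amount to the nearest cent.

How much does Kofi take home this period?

SDI: $4,073.83 × 0.01 = $40.74
PFL insurance: $4,073.83 × 0.01 = $40.74
Dental plan: $244.94
Life insurance premium: $397.13
Total deductions = $40.74 + $40.74 + $244.94 + $397.13 = $723.55
Net pay = $4,073.83 − $723.55 = $3,350.28

$3,350.28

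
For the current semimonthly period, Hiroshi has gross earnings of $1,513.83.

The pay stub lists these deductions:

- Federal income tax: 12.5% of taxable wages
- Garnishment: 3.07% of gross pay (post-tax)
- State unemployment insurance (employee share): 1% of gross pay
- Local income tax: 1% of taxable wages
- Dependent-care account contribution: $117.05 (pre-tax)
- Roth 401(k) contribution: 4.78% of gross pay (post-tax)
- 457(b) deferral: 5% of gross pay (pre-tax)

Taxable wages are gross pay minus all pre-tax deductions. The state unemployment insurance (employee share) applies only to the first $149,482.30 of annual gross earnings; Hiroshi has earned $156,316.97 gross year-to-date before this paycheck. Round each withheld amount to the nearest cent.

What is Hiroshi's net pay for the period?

457(b) deferral: $1,513.83 × 0.05 = $75.69
Dependent-care account contribution: $117.05
Pre-tax total = $75.69 + $117.05 = $192.74
Taxable wages = $1,513.83 − $192.74 = $1,321.09
Federal income tax: $1,321.09 × 0.125 = $165.14
Local income tax: $1,321.09 × 0.01 = $13.21
State unemployment insurance (employee share): annual cap $149,482.30 already reached (YTD $156,316.97), so $0.00
Roth 401(k) contribution: $1,513.83 × 0.0478 = $72.36
Garnishment: $1,513.83 × 0.0307 = $46.47
Total deductions = $75.69 + $117.05 + $165.14 + $13.21 + $0.00 + $72.36 + $46.47 = $489.92
Net pay = $1,513.83 − $489.92 = $1,023.91

$1,023.91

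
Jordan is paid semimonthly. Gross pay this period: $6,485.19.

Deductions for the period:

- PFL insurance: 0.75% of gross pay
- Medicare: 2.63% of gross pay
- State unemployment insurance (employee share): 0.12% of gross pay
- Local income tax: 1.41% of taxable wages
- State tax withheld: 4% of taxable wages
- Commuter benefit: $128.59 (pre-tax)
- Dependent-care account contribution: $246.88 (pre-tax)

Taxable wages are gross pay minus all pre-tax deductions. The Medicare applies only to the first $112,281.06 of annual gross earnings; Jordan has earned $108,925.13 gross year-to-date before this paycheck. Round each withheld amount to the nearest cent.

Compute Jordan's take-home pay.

$5,634.50

Commuter benefit: $128.59
Dependent-care account contribution: $246.88
Pre-tax total = $128.59 + $246.88 = $375.47
Taxable wages = $6,485.19 − $375.47 = $6,109.72
State tax withheld: $6,109.72 × 0.04 = $244.39
Local income tax: $6,109.72 × 0.0141 = $86.15
State unemployment insurance (employee share): $6,485.19 × 0.0012 = $7.78
Medicare: only $112,281.06 − $108,925.13 = $3,355.93 of this check is subject → $3,355.93 × 0.0263 = $88.26
PFL insurance: $6,485.19 × 0.0075 = $48.64
Total deductions = $128.59 + $246.88 + $244.39 + $86.15 + $7.78 + $88.26 + $48.64 = $850.69
Net pay = $6,485.19 − $850.69 = $5,634.50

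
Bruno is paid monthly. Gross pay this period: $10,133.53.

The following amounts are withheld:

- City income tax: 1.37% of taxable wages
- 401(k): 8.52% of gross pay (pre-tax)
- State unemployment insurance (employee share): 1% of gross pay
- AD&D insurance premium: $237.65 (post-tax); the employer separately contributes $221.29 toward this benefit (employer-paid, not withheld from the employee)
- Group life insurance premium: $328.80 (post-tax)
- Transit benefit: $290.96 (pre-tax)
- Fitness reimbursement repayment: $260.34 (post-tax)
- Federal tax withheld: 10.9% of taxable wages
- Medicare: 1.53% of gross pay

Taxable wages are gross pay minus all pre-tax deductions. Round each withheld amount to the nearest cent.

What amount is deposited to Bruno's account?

$6,794.28

Transit benefit: $290.96
401(k): $10,133.53 × 0.0852 = $863.38
Pre-tax total = $290.96 + $863.38 = $1,154.34
Taxable wages = $10,133.53 − $1,154.34 = $8,979.19
City income tax: $8,979.19 × 0.0137 = $123.01
Federal tax withheld: $8,979.19 × 0.109 = $978.73
State unemployment insurance (employee share): $10,133.53 × 0.01 = $101.34
Medicare: $10,133.53 × 0.0153 = $155.04
AD&D insurance premium: $237.65
Group life insurance premium: $328.80
Fitness reimbursement repayment: $260.34
(Employer's $221.29 toward AD&D insurance premium is not withheld from the employee.)
Total deductions = $290.96 + $863.38 + $123.01 + $978.73 + $101.34 + $155.04 + $237.65 + $328.80 + $260.34 = $3,339.25
Net pay = $10,133.53 − $3,339.25 = $6,794.28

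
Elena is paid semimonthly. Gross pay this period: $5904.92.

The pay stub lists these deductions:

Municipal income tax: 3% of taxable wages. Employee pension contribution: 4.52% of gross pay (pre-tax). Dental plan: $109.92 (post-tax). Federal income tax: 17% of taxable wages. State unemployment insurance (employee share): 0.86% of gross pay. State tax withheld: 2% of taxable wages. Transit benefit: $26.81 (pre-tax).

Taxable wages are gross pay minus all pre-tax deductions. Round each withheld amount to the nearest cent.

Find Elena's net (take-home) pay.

Employee pension contribution: $5904.92 × 0.0452 = $266.90
Transit benefit: $26.81
Pre-tax total = $266.90 + $26.81 = $293.71
Taxable wages = $5904.92 − $293.71 = $5611.21
Federal income tax: $5611.21 × 0.17 = $953.91
State tax withheld: $5611.21 × 0.02 = $112.22
Municipal income tax: $5611.21 × 0.03 = $168.34
State unemployment insurance (employee share): $5904.92 × 0.0086 = $50.78
Dental plan: $109.92
Total deductions = $266.90 + $26.81 + $953.91 + $112.22 + $168.34 + $50.78 + $109.92 = $1688.88
Net pay = $5904.92 − $1688.88 = $4216.04

$4216.04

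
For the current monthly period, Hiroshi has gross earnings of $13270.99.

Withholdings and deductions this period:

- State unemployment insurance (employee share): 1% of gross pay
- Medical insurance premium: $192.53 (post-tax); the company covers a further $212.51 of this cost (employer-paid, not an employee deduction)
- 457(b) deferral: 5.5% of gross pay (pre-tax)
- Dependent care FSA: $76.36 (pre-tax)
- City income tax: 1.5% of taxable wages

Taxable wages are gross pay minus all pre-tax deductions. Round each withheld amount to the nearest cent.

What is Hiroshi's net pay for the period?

457(b) deferral: $13270.99 × 0.055 = $729.90
Dependent care FSA: $76.36
Pre-tax total = $729.90 + $76.36 = $806.26
Taxable wages = $13270.99 − $806.26 = $12464.73
City income tax: $12464.73 × 0.015 = $186.97
State unemployment insurance (employee share): $13270.99 × 0.01 = $132.71
Medical insurance premium: $192.53
(Employer's $212.51 toward medical insurance premium is not withheld from the employee.)
Total deductions = $729.90 + $76.36 + $186.97 + $132.71 + $192.53 = $1318.47
Net pay = $13270.99 − $1318.47 = $11952.52

$11952.52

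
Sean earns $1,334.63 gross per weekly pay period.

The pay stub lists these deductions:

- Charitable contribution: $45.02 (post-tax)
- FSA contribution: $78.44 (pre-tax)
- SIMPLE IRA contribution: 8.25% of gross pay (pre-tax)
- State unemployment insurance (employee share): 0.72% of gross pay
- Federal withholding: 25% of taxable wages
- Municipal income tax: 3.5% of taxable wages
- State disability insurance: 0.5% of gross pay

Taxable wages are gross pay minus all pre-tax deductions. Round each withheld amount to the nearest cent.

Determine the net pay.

SIMPLE IRA contribution: $1,334.63 × 0.0825 = $110.11
FSA contribution: $78.44
Pre-tax total = $110.11 + $78.44 = $188.55
Taxable wages = $1,334.63 − $188.55 = $1,146.08
Federal withholding: $1,146.08 × 0.25 = $286.52
Municipal income tax: $1,146.08 × 0.035 = $40.11
State disability insurance: $1,334.63 × 0.005 = $6.67
State unemployment insurance (employee share): $1,334.63 × 0.0072 = $9.61
Charitable contribution: $45.02
Total deductions = $110.11 + $78.44 + $286.52 + $40.11 + $6.67 + $9.61 + $45.02 = $576.48
Net pay = $1,334.63 − $576.48 = $758.15

$758.15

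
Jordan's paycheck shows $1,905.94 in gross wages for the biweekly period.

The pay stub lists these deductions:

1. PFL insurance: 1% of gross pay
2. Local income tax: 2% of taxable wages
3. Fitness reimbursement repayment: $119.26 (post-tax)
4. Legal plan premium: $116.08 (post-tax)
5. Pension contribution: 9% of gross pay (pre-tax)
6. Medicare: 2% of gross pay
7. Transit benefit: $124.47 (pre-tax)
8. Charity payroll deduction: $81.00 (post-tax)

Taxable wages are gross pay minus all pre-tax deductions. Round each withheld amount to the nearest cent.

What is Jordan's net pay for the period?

$1,204.22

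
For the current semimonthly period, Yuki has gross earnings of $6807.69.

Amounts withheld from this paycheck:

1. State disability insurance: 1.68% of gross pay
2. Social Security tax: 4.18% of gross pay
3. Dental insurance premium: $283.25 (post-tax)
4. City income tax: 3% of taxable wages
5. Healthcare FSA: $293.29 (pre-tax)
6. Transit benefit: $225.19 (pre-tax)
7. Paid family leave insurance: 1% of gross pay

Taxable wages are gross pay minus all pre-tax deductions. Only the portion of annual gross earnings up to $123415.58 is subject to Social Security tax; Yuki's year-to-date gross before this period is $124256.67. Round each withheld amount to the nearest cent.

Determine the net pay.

Healthcare FSA: $293.29
Transit benefit: $225.19
Pre-tax total = $293.29 + $225.19 = $518.48
Taxable wages = $6807.69 − $518.48 = $6289.21
City income tax: $6289.21 × 0.03 = $188.68
Paid family leave insurance: $6807.69 × 0.01 = $68.08
Social Security tax: annual cap $123415.58 already reached (YTD $124256.67), so $0.00
State disability insurance: $6807.69 × 0.0168 = $114.37
Dental insurance premium: $283.25
Total deductions = $293.29 + $225.19 + $188.68 + $68.08 + $0.00 + $114.37 + $283.25 = $1172.86
Net pay = $6807.69 − $1172.86 = $5634.83

$5634.83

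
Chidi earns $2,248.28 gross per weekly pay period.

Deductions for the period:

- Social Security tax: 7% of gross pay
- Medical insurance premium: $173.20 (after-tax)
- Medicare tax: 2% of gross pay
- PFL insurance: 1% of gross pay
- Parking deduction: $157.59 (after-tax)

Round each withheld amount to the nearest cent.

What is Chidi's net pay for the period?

PFL insurance: $2,248.28 × 0.01 = $22.48
Social Security tax: $2,248.28 × 0.07 = $157.38
Medicare tax: $2,248.28 × 0.02 = $44.97
Parking deduction: $157.59
Medical insurance premium: $173.20
Total deductions = $22.48 + $157.38 + $44.97 + $157.59 + $173.20 = $555.62
Net pay = $2,248.28 − $555.62 = $1,692.66

$1,692.66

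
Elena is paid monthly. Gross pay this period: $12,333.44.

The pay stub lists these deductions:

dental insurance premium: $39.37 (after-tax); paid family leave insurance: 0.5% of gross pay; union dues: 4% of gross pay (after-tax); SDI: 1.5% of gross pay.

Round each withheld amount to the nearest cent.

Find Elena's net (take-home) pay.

$11,554.06

Paid family leave insurance: $12,333.44 × 0.005 = $61.67
SDI: $12,333.44 × 0.015 = $185.00
Union dues: $12,333.44 × 0.04 = $493.34
Dental insurance premium: $39.37
Total deductions = $61.67 + $185.00 + $493.34 + $39.37 = $779.38
Net pay = $12,333.44 − $779.38 = $11,554.06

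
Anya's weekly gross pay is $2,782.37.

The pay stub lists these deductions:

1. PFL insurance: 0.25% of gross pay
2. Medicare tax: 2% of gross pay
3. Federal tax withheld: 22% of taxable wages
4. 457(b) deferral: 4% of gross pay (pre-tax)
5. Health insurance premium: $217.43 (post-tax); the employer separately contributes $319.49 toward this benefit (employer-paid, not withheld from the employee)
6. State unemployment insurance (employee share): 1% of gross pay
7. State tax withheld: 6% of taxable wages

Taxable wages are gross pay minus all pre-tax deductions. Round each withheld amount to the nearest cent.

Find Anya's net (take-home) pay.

$1,615.32

457(b) deferral: $2,782.37 × 0.04 = $111.29
Taxable wages = $2,782.37 − $111.29 = $2,671.08
State tax withheld: $2,671.08 × 0.06 = $160.26
Federal tax withheld: $2,671.08 × 0.22 = $587.64
State unemployment insurance (employee share): $2,782.37 × 0.01 = $27.82
PFL insurance: $2,782.37 × 0.0025 = $6.96
Medicare tax: $2,782.37 × 0.02 = $55.65
Health insurance premium: $217.43
(Employer's $319.49 toward health insurance premium is not withheld from the employee.)
Total deductions = $111.29 + $160.26 + $587.64 + $27.82 + $6.96 + $55.65 + $217.43 = $1,167.05
Net pay = $2,782.37 − $1,167.05 = $1,615.32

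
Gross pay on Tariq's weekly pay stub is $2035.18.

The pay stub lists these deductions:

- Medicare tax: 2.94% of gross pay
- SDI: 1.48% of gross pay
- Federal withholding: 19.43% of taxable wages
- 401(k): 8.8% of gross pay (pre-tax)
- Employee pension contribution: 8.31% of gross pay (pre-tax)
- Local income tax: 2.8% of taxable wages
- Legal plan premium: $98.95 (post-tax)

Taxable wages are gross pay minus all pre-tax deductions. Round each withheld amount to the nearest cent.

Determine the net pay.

$1123.05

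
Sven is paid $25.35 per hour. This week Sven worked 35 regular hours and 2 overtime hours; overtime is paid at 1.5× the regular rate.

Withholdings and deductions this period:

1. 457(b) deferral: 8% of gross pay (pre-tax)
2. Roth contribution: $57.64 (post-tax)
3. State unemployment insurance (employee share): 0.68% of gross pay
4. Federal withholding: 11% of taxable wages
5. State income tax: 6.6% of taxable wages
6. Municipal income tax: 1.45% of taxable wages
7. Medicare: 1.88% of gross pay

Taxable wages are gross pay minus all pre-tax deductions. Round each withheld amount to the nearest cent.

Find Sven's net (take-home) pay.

Regular pay: 35 × $25.35 = $887.25
Overtime pay: 2 × $25.35 × 1.5 = $76.05
Gross pay = $887.25 + $76.05 = $963.30
457(b) deferral: $963.30 × 0.08 = $77.06
Taxable wages = $963.30 − $77.06 = $886.24
Federal withholding: $886.24 × 0.11 = $97.49
State income tax: $886.24 × 0.066 = $58.49
Municipal income tax: $886.24 × 0.0145 = $12.85
State unemployment insurance (employee share): $963.30 × 0.0068 = $6.55
Medicare: $963.30 × 0.0188 = $18.11
Roth contribution: $57.64
Total deductions = $77.06 + $97.49 + $58.49 + $12.85 + $6.55 + $18.11 + $57.64 = $328.19
Net pay = $963.30 − $328.19 = $635.11

$635.11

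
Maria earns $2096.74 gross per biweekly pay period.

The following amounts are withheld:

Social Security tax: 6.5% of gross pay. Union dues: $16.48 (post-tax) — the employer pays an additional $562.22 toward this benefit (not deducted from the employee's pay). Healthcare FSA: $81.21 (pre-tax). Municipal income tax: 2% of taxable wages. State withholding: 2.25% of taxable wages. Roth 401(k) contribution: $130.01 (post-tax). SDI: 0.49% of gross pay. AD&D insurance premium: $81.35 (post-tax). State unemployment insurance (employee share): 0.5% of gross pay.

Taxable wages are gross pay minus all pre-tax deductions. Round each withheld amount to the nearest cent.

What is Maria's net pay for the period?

Healthcare FSA: $81.21
Taxable wages = $2096.74 − $81.21 = $2015.53
Municipal income tax: $2015.53 × 0.02 = $40.31
State withholding: $2015.53 × 0.0225 = $45.35
SDI: $2096.74 × 0.0049 = $10.27
Social Security tax: $2096.74 × 0.065 = $136.29
State unemployment insurance (employee share): $2096.74 × 0.005 = $10.48
Roth 401(k) contribution: $130.01
AD&D insurance premium: $81.35
Union dues: $16.48
(Employer's $562.22 toward union dues is not withheld from the employee.)
Total deductions = $81.21 + $40.31 + $45.35 + $10.27 + $136.29 + $10.48 + $130.01 + $81.35 + $16.48 = $551.75
Net pay = $2096.74 − $551.75 = $1544.99

$1544.99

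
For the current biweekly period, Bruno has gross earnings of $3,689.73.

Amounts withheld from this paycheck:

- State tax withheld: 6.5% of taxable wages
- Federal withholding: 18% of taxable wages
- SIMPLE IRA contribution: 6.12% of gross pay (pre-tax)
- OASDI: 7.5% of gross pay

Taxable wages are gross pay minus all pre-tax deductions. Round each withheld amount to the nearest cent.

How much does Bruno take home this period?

$2,338.53

SIMPLE IRA contribution: $3,689.73 × 0.0612 = $225.81
Taxable wages = $3,689.73 − $225.81 = $3,463.92
State tax withheld: $3,463.92 × 0.065 = $225.15
Federal withholding: $3,463.92 × 0.18 = $623.51
OASDI: $3,689.73 × 0.075 = $276.73
Total deductions = $225.81 + $225.15 + $623.51 + $276.73 = $1,351.20
Net pay = $3,689.73 − $1,351.20 = $2,338.53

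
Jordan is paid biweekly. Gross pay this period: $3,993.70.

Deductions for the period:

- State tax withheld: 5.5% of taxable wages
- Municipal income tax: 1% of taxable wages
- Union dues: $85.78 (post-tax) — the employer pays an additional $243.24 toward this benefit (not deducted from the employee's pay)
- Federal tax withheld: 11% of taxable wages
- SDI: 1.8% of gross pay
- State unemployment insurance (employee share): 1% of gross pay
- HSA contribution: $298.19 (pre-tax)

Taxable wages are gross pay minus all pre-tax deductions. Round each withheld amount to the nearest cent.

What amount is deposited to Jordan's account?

HSA contribution: $298.19
Taxable wages = $3,993.70 − $298.19 = $3,695.51
State tax withheld: $3,695.51 × 0.055 = $203.25
Municipal income tax: $3,695.51 × 0.01 = $36.96
Federal tax withheld: $3,695.51 × 0.11 = $406.51
SDI: $3,993.70 × 0.018 = $71.89
State unemployment insurance (employee share): $3,993.70 × 0.01 = $39.94
Union dues: $85.78
(Employer's $243.24 toward union dues is not withheld from the employee.)
Total deductions = $298.19 + $203.25 + $36.96 + $406.51 + $71.89 + $39.94 + $85.78 = $1,142.52
Net pay = $3,993.70 − $1,142.52 = $2,851.18

$2,851.18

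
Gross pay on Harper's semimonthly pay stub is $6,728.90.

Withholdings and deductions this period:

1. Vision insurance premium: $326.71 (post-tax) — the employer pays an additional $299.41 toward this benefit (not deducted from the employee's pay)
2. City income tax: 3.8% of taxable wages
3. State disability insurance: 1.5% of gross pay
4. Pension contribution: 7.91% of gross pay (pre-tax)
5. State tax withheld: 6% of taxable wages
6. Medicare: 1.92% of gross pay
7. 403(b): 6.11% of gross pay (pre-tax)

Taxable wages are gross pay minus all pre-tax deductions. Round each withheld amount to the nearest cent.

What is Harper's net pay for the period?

$4,661.69

403(b): $6,728.90 × 0.0611 = $411.14
Pension contribution: $6,728.90 × 0.0791 = $532.26
Pre-tax total = $411.14 + $532.26 = $943.40
Taxable wages = $6,728.90 − $943.40 = $5,785.50
City income tax: $5,785.50 × 0.038 = $219.85
State tax withheld: $5,785.50 × 0.06 = $347.13
Medicare: $6,728.90 × 0.0192 = $129.19
State disability insurance: $6,728.90 × 0.015 = $100.93
Vision insurance premium: $326.71
(Employer's $299.41 toward vision insurance premium is not withheld from the employee.)
Total deductions = $411.14 + $532.26 + $219.85 + $347.13 + $129.19 + $100.93 + $326.71 = $2,067.21
Net pay = $6,728.90 − $2,067.21 = $4,661.69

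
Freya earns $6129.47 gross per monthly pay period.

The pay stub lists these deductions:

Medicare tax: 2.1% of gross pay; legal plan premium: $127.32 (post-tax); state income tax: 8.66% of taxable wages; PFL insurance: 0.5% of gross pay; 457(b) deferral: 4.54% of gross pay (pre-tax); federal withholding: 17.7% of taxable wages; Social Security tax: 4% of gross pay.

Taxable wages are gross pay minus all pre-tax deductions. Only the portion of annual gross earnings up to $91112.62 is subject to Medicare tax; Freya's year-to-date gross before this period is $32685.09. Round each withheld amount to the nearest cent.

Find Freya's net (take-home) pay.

$3776.95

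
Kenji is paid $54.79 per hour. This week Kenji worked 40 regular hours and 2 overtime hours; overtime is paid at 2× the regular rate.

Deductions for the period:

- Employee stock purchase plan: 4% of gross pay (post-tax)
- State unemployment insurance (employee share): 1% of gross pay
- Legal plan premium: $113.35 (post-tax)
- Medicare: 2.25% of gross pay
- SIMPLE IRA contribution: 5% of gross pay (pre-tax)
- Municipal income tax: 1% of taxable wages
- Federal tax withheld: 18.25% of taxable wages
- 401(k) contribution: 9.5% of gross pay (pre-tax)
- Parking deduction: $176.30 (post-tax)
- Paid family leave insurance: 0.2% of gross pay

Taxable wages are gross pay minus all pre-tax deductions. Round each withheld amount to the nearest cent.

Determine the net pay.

Regular pay: 40 × $54.79 = $2191.60
Overtime pay: 2 × $54.79 × 2 = $219.16
Gross pay = $2191.60 + $219.16 = $2410.76
401(k) contribution: $2410.76 × 0.095 = $229.02
SIMPLE IRA contribution: $2410.76 × 0.05 = $120.54
Pre-tax total = $229.02 + $120.54 = $349.56
Taxable wages = $2410.76 − $349.56 = $2061.20
Federal tax withheld: $2061.20 × 0.1825 = $376.17
Municipal income tax: $2061.20 × 0.01 = $20.61
State unemployment insurance (employee share): $2410.76 × 0.01 = $24.11
Medicare: $2410.76 × 0.0225 = $54.24
Paid family leave insurance: $2410.76 × 0.002 = $4.82
Legal plan premium: $113.35
Employee stock purchase plan: $2410.76 × 0.04 = $96.43
Parking deduction: $176.30
Total deductions = $229.02 + $120.54 + $376.17 + $20.61 + $24.11 + $54.24 + $4.82 + $113.35 + $96.43 + $176.30 = $1215.59
Net pay = $2410.76 − $1215.59 = $1195.17

$1195.17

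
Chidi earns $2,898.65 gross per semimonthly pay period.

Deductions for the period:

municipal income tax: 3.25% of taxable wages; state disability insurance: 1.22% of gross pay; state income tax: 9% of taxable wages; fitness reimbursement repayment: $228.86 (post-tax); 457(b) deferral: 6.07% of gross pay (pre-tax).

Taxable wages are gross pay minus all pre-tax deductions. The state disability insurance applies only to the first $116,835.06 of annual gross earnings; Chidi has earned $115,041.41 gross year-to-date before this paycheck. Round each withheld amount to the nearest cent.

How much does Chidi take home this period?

$2,138.43

457(b) deferral: $2,898.65 × 0.0607 = $175.95
Taxable wages = $2,898.65 − $175.95 = $2,722.70
State income tax: $2,722.70 × 0.09 = $245.04
Municipal income tax: $2,722.70 × 0.0325 = $88.49
State disability insurance: only $116,835.06 − $115,041.41 = $1,793.65 of this check is subject → $1,793.65 × 0.0122 = $21.88
Fitness reimbursement repayment: $228.86
Total deductions = $175.95 + $245.04 + $88.49 + $21.88 + $228.86 = $760.22
Net pay = $2,898.65 − $760.22 = $2,138.43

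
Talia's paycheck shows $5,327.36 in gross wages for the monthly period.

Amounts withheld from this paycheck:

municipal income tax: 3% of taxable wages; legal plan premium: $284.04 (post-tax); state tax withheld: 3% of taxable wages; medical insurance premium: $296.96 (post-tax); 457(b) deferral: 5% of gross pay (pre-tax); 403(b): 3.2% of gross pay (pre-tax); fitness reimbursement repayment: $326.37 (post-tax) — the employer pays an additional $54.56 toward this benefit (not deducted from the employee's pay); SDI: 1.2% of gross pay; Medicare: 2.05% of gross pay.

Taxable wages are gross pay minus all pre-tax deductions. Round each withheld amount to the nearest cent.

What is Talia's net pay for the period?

$3,516.56

457(b) deferral: $5,327.36 × 0.05 = $266.37
403(b): $5,327.36 × 0.032 = $170.48
Pre-tax total = $266.37 + $170.48 = $436.85
Taxable wages = $5,327.36 − $436.85 = $4,890.51
State tax withheld: $4,890.51 × 0.03 = $146.72
Municipal income tax: $4,890.51 × 0.03 = $146.72
Medicare: $5,327.36 × 0.0205 = $109.21
SDI: $5,327.36 × 0.012 = $63.93
Medical insurance premium: $296.96
Legal plan premium: $284.04
Fitness reimbursement repayment: $326.37
(Employer's $54.56 toward fitness reimbursement repayment is not withheld from the employee.)
Total deductions = $266.37 + $170.48 + $146.72 + $146.72 + $109.21 + $63.93 + $296.96 + $284.04 + $326.37 = $1,810.80
Net pay = $5,327.36 − $1,810.80 = $3,516.56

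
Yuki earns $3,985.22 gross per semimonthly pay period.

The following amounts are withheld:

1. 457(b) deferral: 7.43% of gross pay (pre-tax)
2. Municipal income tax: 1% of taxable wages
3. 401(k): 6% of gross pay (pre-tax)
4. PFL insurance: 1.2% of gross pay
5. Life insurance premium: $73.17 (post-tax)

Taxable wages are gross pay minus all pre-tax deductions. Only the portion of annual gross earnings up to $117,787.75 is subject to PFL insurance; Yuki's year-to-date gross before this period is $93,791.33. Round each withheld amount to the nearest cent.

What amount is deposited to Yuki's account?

$3,294.52

457(b) deferral: $3,985.22 × 0.0743 = $296.10
401(k): $3,985.22 × 0.06 = $239.11
Pre-tax total = $296.10 + $239.11 = $535.21
Taxable wages = $3,985.22 − $535.21 = $3,450.01
Municipal income tax: $3,450.01 × 0.01 = $34.50
PFL insurance: cap not yet reached, full $3,985.22 is subject → $3,985.22 × 0.012 = $47.82
Life insurance premium: $73.17
Total deductions = $296.10 + $239.11 + $34.50 + $47.82 + $73.17 = $690.70
Net pay = $3,985.22 − $690.70 = $3,294.52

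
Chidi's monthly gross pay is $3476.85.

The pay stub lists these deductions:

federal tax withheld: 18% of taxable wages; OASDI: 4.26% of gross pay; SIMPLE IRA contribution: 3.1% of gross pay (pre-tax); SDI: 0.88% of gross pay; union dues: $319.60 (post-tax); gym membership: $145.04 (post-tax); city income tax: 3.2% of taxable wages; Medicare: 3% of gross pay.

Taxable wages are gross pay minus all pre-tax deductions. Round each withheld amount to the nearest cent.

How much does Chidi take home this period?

$1907.17

SIMPLE IRA contribution: $3476.85 × 0.031 = $107.78
Taxable wages = $3476.85 − $107.78 = $3369.07
Federal tax withheld: $3369.07 × 0.18 = $606.43
City income tax: $3369.07 × 0.032 = $107.81
SDI: $3476.85 × 0.0088 = $30.60
OASDI: $3476.85 × 0.0426 = $148.11
Medicare: $3476.85 × 0.03 = $104.31
Gym membership: $145.04
Union dues: $319.60
Total deductions = $107.78 + $606.43 + $107.81 + $30.60 + $148.11 + $104.31 + $145.04 + $319.60 = $1569.68
Net pay = $3476.85 − $1569.68 = $1907.17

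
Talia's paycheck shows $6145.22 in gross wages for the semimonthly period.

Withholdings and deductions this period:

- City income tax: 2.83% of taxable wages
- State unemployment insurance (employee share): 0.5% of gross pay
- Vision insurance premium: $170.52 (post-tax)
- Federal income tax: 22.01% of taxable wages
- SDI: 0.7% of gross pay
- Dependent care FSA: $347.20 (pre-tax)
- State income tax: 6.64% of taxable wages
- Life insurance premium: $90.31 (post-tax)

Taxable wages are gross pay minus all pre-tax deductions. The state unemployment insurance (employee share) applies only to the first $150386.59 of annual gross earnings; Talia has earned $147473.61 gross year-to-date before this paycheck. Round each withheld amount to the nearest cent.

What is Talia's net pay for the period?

$3654.40

Dependent care FSA: $347.20
Taxable wages = $6145.22 − $347.20 = $5798.02
State income tax: $5798.02 × 0.0664 = $384.99
City income tax: $5798.02 × 0.0283 = $164.08
Federal income tax: $5798.02 × 0.2201 = $1276.14
State unemployment insurance (employee share): only $150386.59 − $147473.61 = $2912.98 of this check is subject → $2912.98 × 0.005 = $14.56
SDI: $6145.22 × 0.007 = $43.02
Life insurance premium: $90.31
Vision insurance premium: $170.52
Total deductions = $347.20 + $384.99 + $164.08 + $1276.14 + $14.56 + $43.02 + $90.31 + $170.52 = $2490.82
Net pay = $6145.22 − $2490.82 = $3654.40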